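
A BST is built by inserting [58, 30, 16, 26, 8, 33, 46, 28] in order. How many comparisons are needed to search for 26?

Search path for 26: 58 -> 30 -> 16 -> 26
Found: True
Comparisons: 4


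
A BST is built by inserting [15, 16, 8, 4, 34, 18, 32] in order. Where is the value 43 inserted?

Starting tree (level order): [15, 8, 16, 4, None, None, 34, None, None, 18, None, None, 32]
Insertion path: 15 -> 16 -> 34
Result: insert 43 as right child of 34
Final tree (level order): [15, 8, 16, 4, None, None, 34, None, None, 18, 43, None, 32]


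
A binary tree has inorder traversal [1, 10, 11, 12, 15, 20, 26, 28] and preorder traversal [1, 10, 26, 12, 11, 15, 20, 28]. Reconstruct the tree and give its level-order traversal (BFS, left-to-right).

Inorder:  [1, 10, 11, 12, 15, 20, 26, 28]
Preorder: [1, 10, 26, 12, 11, 15, 20, 28]
Algorithm: preorder visits root first, so consume preorder in order;
for each root, split the current inorder slice at that value into
left-subtree inorder and right-subtree inorder, then recurse.
Recursive splits:
  root=1; inorder splits into left=[], right=[10, 11, 12, 15, 20, 26, 28]
  root=10; inorder splits into left=[], right=[11, 12, 15, 20, 26, 28]
  root=26; inorder splits into left=[11, 12, 15, 20], right=[28]
  root=12; inorder splits into left=[11], right=[15, 20]
  root=11; inorder splits into left=[], right=[]
  root=15; inorder splits into left=[], right=[20]
  root=20; inorder splits into left=[], right=[]
  root=28; inorder splits into left=[], right=[]
Reconstructed level-order: [1, 10, 26, 12, 28, 11, 15, 20]


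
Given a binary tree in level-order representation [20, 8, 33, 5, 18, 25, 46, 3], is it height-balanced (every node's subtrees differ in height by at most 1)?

Tree (level-order array): [20, 8, 33, 5, 18, 25, 46, 3]
Definition: a tree is height-balanced if, at every node, |h(left) - h(right)| <= 1 (empty subtree has height -1).
Bottom-up per-node check:
  node 3: h_left=-1, h_right=-1, diff=0 [OK], height=0
  node 5: h_left=0, h_right=-1, diff=1 [OK], height=1
  node 18: h_left=-1, h_right=-1, diff=0 [OK], height=0
  node 8: h_left=1, h_right=0, diff=1 [OK], height=2
  node 25: h_left=-1, h_right=-1, diff=0 [OK], height=0
  node 46: h_left=-1, h_right=-1, diff=0 [OK], height=0
  node 33: h_left=0, h_right=0, diff=0 [OK], height=1
  node 20: h_left=2, h_right=1, diff=1 [OK], height=3
All nodes satisfy the balance condition.
Result: Balanced


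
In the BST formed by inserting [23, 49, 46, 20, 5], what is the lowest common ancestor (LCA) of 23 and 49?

Tree insertion order: [23, 49, 46, 20, 5]
Tree (level-order array): [23, 20, 49, 5, None, 46]
In a BST, the LCA of p=23, q=49 is the first node v on the
root-to-leaf path with p <= v <= q (go left if both < v, right if both > v).
Walk from root:
  at 23: 23 <= 23 <= 49, this is the LCA
LCA = 23


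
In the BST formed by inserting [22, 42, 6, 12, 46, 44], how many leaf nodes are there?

Tree built from: [22, 42, 6, 12, 46, 44]
Tree (level-order array): [22, 6, 42, None, 12, None, 46, None, None, 44]
Rule: A leaf has 0 children.
Per-node child counts:
  node 22: 2 child(ren)
  node 6: 1 child(ren)
  node 12: 0 child(ren)
  node 42: 1 child(ren)
  node 46: 1 child(ren)
  node 44: 0 child(ren)
Matching nodes: [12, 44]
Count of leaf nodes: 2


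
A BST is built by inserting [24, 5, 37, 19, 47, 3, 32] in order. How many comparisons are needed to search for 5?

Search path for 5: 24 -> 5
Found: True
Comparisons: 2


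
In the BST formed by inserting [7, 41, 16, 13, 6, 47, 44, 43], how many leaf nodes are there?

Tree built from: [7, 41, 16, 13, 6, 47, 44, 43]
Tree (level-order array): [7, 6, 41, None, None, 16, 47, 13, None, 44, None, None, None, 43]
Rule: A leaf has 0 children.
Per-node child counts:
  node 7: 2 child(ren)
  node 6: 0 child(ren)
  node 41: 2 child(ren)
  node 16: 1 child(ren)
  node 13: 0 child(ren)
  node 47: 1 child(ren)
  node 44: 1 child(ren)
  node 43: 0 child(ren)
Matching nodes: [6, 13, 43]
Count of leaf nodes: 3


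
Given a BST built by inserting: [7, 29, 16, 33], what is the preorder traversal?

Tree insertion order: [7, 29, 16, 33]
Tree (level-order array): [7, None, 29, 16, 33]
Preorder traversal: [7, 29, 16, 33]


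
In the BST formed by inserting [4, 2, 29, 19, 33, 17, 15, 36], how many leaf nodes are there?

Tree built from: [4, 2, 29, 19, 33, 17, 15, 36]
Tree (level-order array): [4, 2, 29, None, None, 19, 33, 17, None, None, 36, 15]
Rule: A leaf has 0 children.
Per-node child counts:
  node 4: 2 child(ren)
  node 2: 0 child(ren)
  node 29: 2 child(ren)
  node 19: 1 child(ren)
  node 17: 1 child(ren)
  node 15: 0 child(ren)
  node 33: 1 child(ren)
  node 36: 0 child(ren)
Matching nodes: [2, 15, 36]
Count of leaf nodes: 3


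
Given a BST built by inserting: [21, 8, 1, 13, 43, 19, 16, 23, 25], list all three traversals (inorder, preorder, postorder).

Tree insertion order: [21, 8, 1, 13, 43, 19, 16, 23, 25]
Tree (level-order array): [21, 8, 43, 1, 13, 23, None, None, None, None, 19, None, 25, 16]
Inorder (L, root, R): [1, 8, 13, 16, 19, 21, 23, 25, 43]
Preorder (root, L, R): [21, 8, 1, 13, 19, 16, 43, 23, 25]
Postorder (L, R, root): [1, 16, 19, 13, 8, 25, 23, 43, 21]


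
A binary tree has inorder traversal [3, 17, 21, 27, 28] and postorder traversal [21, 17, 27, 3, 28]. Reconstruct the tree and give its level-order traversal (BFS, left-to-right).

Inorder:   [3, 17, 21, 27, 28]
Postorder: [21, 17, 27, 3, 28]
Algorithm: postorder visits root last, so walk postorder right-to-left;
each value is the root of the current inorder slice — split it at that
value, recurse on the right subtree first, then the left.
Recursive splits:
  root=28; inorder splits into left=[3, 17, 21, 27], right=[]
  root=3; inorder splits into left=[], right=[17, 21, 27]
  root=27; inorder splits into left=[17, 21], right=[]
  root=17; inorder splits into left=[], right=[21]
  root=21; inorder splits into left=[], right=[]
Reconstructed level-order: [28, 3, 27, 17, 21]


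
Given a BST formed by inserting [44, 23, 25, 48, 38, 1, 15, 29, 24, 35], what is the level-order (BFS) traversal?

Tree insertion order: [44, 23, 25, 48, 38, 1, 15, 29, 24, 35]
Tree (level-order array): [44, 23, 48, 1, 25, None, None, None, 15, 24, 38, None, None, None, None, 29, None, None, 35]
BFS from the root, enqueuing left then right child of each popped node:
  queue [44] -> pop 44, enqueue [23, 48], visited so far: [44]
  queue [23, 48] -> pop 23, enqueue [1, 25], visited so far: [44, 23]
  queue [48, 1, 25] -> pop 48, enqueue [none], visited so far: [44, 23, 48]
  queue [1, 25] -> pop 1, enqueue [15], visited so far: [44, 23, 48, 1]
  queue [25, 15] -> pop 25, enqueue [24, 38], visited so far: [44, 23, 48, 1, 25]
  queue [15, 24, 38] -> pop 15, enqueue [none], visited so far: [44, 23, 48, 1, 25, 15]
  queue [24, 38] -> pop 24, enqueue [none], visited so far: [44, 23, 48, 1, 25, 15, 24]
  queue [38] -> pop 38, enqueue [29], visited so far: [44, 23, 48, 1, 25, 15, 24, 38]
  queue [29] -> pop 29, enqueue [35], visited so far: [44, 23, 48, 1, 25, 15, 24, 38, 29]
  queue [35] -> pop 35, enqueue [none], visited so far: [44, 23, 48, 1, 25, 15, 24, 38, 29, 35]
Result: [44, 23, 48, 1, 25, 15, 24, 38, 29, 35]


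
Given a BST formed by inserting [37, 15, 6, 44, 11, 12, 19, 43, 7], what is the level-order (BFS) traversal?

Tree insertion order: [37, 15, 6, 44, 11, 12, 19, 43, 7]
Tree (level-order array): [37, 15, 44, 6, 19, 43, None, None, 11, None, None, None, None, 7, 12]
BFS from the root, enqueuing left then right child of each popped node:
  queue [37] -> pop 37, enqueue [15, 44], visited so far: [37]
  queue [15, 44] -> pop 15, enqueue [6, 19], visited so far: [37, 15]
  queue [44, 6, 19] -> pop 44, enqueue [43], visited so far: [37, 15, 44]
  queue [6, 19, 43] -> pop 6, enqueue [11], visited so far: [37, 15, 44, 6]
  queue [19, 43, 11] -> pop 19, enqueue [none], visited so far: [37, 15, 44, 6, 19]
  queue [43, 11] -> pop 43, enqueue [none], visited so far: [37, 15, 44, 6, 19, 43]
  queue [11] -> pop 11, enqueue [7, 12], visited so far: [37, 15, 44, 6, 19, 43, 11]
  queue [7, 12] -> pop 7, enqueue [none], visited so far: [37, 15, 44, 6, 19, 43, 11, 7]
  queue [12] -> pop 12, enqueue [none], visited so far: [37, 15, 44, 6, 19, 43, 11, 7, 12]
Result: [37, 15, 44, 6, 19, 43, 11, 7, 12]


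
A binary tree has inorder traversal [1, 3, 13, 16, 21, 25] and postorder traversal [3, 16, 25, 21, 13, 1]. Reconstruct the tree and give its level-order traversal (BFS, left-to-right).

Inorder:   [1, 3, 13, 16, 21, 25]
Postorder: [3, 16, 25, 21, 13, 1]
Algorithm: postorder visits root last, so walk postorder right-to-left;
each value is the root of the current inorder slice — split it at that
value, recurse on the right subtree first, then the left.
Recursive splits:
  root=1; inorder splits into left=[], right=[3, 13, 16, 21, 25]
  root=13; inorder splits into left=[3], right=[16, 21, 25]
  root=21; inorder splits into left=[16], right=[25]
  root=25; inorder splits into left=[], right=[]
  root=16; inorder splits into left=[], right=[]
  root=3; inorder splits into left=[], right=[]
Reconstructed level-order: [1, 13, 3, 21, 16, 25]


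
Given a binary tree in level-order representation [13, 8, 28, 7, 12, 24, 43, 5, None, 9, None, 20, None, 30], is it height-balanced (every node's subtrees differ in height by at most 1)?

Tree (level-order array): [13, 8, 28, 7, 12, 24, 43, 5, None, 9, None, 20, None, 30]
Definition: a tree is height-balanced if, at every node, |h(left) - h(right)| <= 1 (empty subtree has height -1).
Bottom-up per-node check:
  node 5: h_left=-1, h_right=-1, diff=0 [OK], height=0
  node 7: h_left=0, h_right=-1, diff=1 [OK], height=1
  node 9: h_left=-1, h_right=-1, diff=0 [OK], height=0
  node 12: h_left=0, h_right=-1, diff=1 [OK], height=1
  node 8: h_left=1, h_right=1, diff=0 [OK], height=2
  node 20: h_left=-1, h_right=-1, diff=0 [OK], height=0
  node 24: h_left=0, h_right=-1, diff=1 [OK], height=1
  node 30: h_left=-1, h_right=-1, diff=0 [OK], height=0
  node 43: h_left=0, h_right=-1, diff=1 [OK], height=1
  node 28: h_left=1, h_right=1, diff=0 [OK], height=2
  node 13: h_left=2, h_right=2, diff=0 [OK], height=3
All nodes satisfy the balance condition.
Result: Balanced


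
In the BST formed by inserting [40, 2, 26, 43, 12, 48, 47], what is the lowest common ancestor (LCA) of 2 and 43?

Tree insertion order: [40, 2, 26, 43, 12, 48, 47]
Tree (level-order array): [40, 2, 43, None, 26, None, 48, 12, None, 47]
In a BST, the LCA of p=2, q=43 is the first node v on the
root-to-leaf path with p <= v <= q (go left if both < v, right if both > v).
Walk from root:
  at 40: 2 <= 40 <= 43, this is the LCA
LCA = 40


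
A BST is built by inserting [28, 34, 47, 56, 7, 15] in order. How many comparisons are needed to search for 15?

Search path for 15: 28 -> 7 -> 15
Found: True
Comparisons: 3


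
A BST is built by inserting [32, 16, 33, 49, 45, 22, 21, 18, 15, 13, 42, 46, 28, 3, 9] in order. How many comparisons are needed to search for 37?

Search path for 37: 32 -> 33 -> 49 -> 45 -> 42
Found: False
Comparisons: 5


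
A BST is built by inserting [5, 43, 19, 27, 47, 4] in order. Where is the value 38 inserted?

Starting tree (level order): [5, 4, 43, None, None, 19, 47, None, 27]
Insertion path: 5 -> 43 -> 19 -> 27
Result: insert 38 as right child of 27
Final tree (level order): [5, 4, 43, None, None, 19, 47, None, 27, None, None, None, 38]


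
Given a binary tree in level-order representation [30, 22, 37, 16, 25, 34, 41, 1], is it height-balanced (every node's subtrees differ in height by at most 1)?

Tree (level-order array): [30, 22, 37, 16, 25, 34, 41, 1]
Definition: a tree is height-balanced if, at every node, |h(left) - h(right)| <= 1 (empty subtree has height -1).
Bottom-up per-node check:
  node 1: h_left=-1, h_right=-1, diff=0 [OK], height=0
  node 16: h_left=0, h_right=-1, diff=1 [OK], height=1
  node 25: h_left=-1, h_right=-1, diff=0 [OK], height=0
  node 22: h_left=1, h_right=0, diff=1 [OK], height=2
  node 34: h_left=-1, h_right=-1, diff=0 [OK], height=0
  node 41: h_left=-1, h_right=-1, diff=0 [OK], height=0
  node 37: h_left=0, h_right=0, diff=0 [OK], height=1
  node 30: h_left=2, h_right=1, diff=1 [OK], height=3
All nodes satisfy the balance condition.
Result: Balanced


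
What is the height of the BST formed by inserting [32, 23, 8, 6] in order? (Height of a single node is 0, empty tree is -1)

Insertion order: [32, 23, 8, 6]
Tree (level-order array): [32, 23, None, 8, None, 6]
Compute height bottom-up (empty subtree = -1):
  height(6) = 1 + max(-1, -1) = 0
  height(8) = 1 + max(0, -1) = 1
  height(23) = 1 + max(1, -1) = 2
  height(32) = 1 + max(2, -1) = 3
Height = 3


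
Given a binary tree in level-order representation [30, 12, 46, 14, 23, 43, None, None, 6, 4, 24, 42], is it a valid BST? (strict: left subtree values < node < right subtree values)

Level-order array: [30, 12, 46, 14, 23, 43, None, None, 6, 4, 24, 42]
Validate using subtree bounds (lo, hi): at each node, require lo < value < hi,
then recurse left with hi=value and right with lo=value.
Preorder trace (stopping at first violation):
  at node 30 with bounds (-inf, +inf): OK
  at node 12 with bounds (-inf, 30): OK
  at node 14 with bounds (-inf, 12): VIOLATION
Node 14 violates its bound: not (-inf < 14 < 12).
Result: Not a valid BST


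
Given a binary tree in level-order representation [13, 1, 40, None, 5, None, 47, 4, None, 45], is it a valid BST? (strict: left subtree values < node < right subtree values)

Level-order array: [13, 1, 40, None, 5, None, 47, 4, None, 45]
Validate using subtree bounds (lo, hi): at each node, require lo < value < hi,
then recurse left with hi=value and right with lo=value.
Preorder trace (stopping at first violation):
  at node 13 with bounds (-inf, +inf): OK
  at node 1 with bounds (-inf, 13): OK
  at node 5 with bounds (1, 13): OK
  at node 4 with bounds (1, 5): OK
  at node 40 with bounds (13, +inf): OK
  at node 47 with bounds (40, +inf): OK
  at node 45 with bounds (40, 47): OK
No violation found at any node.
Result: Valid BST


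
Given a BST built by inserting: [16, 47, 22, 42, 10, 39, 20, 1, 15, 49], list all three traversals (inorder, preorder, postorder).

Tree insertion order: [16, 47, 22, 42, 10, 39, 20, 1, 15, 49]
Tree (level-order array): [16, 10, 47, 1, 15, 22, 49, None, None, None, None, 20, 42, None, None, None, None, 39]
Inorder (L, root, R): [1, 10, 15, 16, 20, 22, 39, 42, 47, 49]
Preorder (root, L, R): [16, 10, 1, 15, 47, 22, 20, 42, 39, 49]
Postorder (L, R, root): [1, 15, 10, 20, 39, 42, 22, 49, 47, 16]


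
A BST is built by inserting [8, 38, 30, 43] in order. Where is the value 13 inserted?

Starting tree (level order): [8, None, 38, 30, 43]
Insertion path: 8 -> 38 -> 30
Result: insert 13 as left child of 30
Final tree (level order): [8, None, 38, 30, 43, 13]


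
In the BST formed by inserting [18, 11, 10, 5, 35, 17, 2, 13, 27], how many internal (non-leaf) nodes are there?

Tree built from: [18, 11, 10, 5, 35, 17, 2, 13, 27]
Tree (level-order array): [18, 11, 35, 10, 17, 27, None, 5, None, 13, None, None, None, 2]
Rule: An internal node has at least one child.
Per-node child counts:
  node 18: 2 child(ren)
  node 11: 2 child(ren)
  node 10: 1 child(ren)
  node 5: 1 child(ren)
  node 2: 0 child(ren)
  node 17: 1 child(ren)
  node 13: 0 child(ren)
  node 35: 1 child(ren)
  node 27: 0 child(ren)
Matching nodes: [18, 11, 10, 5, 17, 35]
Count of internal (non-leaf) nodes: 6


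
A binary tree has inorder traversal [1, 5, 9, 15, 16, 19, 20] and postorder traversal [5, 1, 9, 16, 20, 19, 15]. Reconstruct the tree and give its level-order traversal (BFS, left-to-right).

Inorder:   [1, 5, 9, 15, 16, 19, 20]
Postorder: [5, 1, 9, 16, 20, 19, 15]
Algorithm: postorder visits root last, so walk postorder right-to-left;
each value is the root of the current inorder slice — split it at that
value, recurse on the right subtree first, then the left.
Recursive splits:
  root=15; inorder splits into left=[1, 5, 9], right=[16, 19, 20]
  root=19; inorder splits into left=[16], right=[20]
  root=20; inorder splits into left=[], right=[]
  root=16; inorder splits into left=[], right=[]
  root=9; inorder splits into left=[1, 5], right=[]
  root=1; inorder splits into left=[], right=[5]
  root=5; inorder splits into left=[], right=[]
Reconstructed level-order: [15, 9, 19, 1, 16, 20, 5]


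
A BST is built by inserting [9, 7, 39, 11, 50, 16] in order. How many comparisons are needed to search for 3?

Search path for 3: 9 -> 7
Found: False
Comparisons: 2


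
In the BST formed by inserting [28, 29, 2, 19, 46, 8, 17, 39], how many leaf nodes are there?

Tree built from: [28, 29, 2, 19, 46, 8, 17, 39]
Tree (level-order array): [28, 2, 29, None, 19, None, 46, 8, None, 39, None, None, 17]
Rule: A leaf has 0 children.
Per-node child counts:
  node 28: 2 child(ren)
  node 2: 1 child(ren)
  node 19: 1 child(ren)
  node 8: 1 child(ren)
  node 17: 0 child(ren)
  node 29: 1 child(ren)
  node 46: 1 child(ren)
  node 39: 0 child(ren)
Matching nodes: [17, 39]
Count of leaf nodes: 2


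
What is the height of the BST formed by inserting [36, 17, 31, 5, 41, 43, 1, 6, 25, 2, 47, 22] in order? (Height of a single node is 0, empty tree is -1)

Insertion order: [36, 17, 31, 5, 41, 43, 1, 6, 25, 2, 47, 22]
Tree (level-order array): [36, 17, 41, 5, 31, None, 43, 1, 6, 25, None, None, 47, None, 2, None, None, 22]
Compute height bottom-up (empty subtree = -1):
  height(2) = 1 + max(-1, -1) = 0
  height(1) = 1 + max(-1, 0) = 1
  height(6) = 1 + max(-1, -1) = 0
  height(5) = 1 + max(1, 0) = 2
  height(22) = 1 + max(-1, -1) = 0
  height(25) = 1 + max(0, -1) = 1
  height(31) = 1 + max(1, -1) = 2
  height(17) = 1 + max(2, 2) = 3
  height(47) = 1 + max(-1, -1) = 0
  height(43) = 1 + max(-1, 0) = 1
  height(41) = 1 + max(-1, 1) = 2
  height(36) = 1 + max(3, 2) = 4
Height = 4


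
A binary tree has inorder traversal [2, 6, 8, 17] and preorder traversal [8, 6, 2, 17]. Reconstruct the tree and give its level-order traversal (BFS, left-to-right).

Inorder:  [2, 6, 8, 17]
Preorder: [8, 6, 2, 17]
Algorithm: preorder visits root first, so consume preorder in order;
for each root, split the current inorder slice at that value into
left-subtree inorder and right-subtree inorder, then recurse.
Recursive splits:
  root=8; inorder splits into left=[2, 6], right=[17]
  root=6; inorder splits into left=[2], right=[]
  root=2; inorder splits into left=[], right=[]
  root=17; inorder splits into left=[], right=[]
Reconstructed level-order: [8, 6, 17, 2]


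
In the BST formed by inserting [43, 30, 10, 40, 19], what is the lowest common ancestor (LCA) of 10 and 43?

Tree insertion order: [43, 30, 10, 40, 19]
Tree (level-order array): [43, 30, None, 10, 40, None, 19]
In a BST, the LCA of p=10, q=43 is the first node v on the
root-to-leaf path with p <= v <= q (go left if both < v, right if both > v).
Walk from root:
  at 43: 10 <= 43 <= 43, this is the LCA
LCA = 43


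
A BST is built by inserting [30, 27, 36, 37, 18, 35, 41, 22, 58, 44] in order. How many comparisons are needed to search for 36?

Search path for 36: 30 -> 36
Found: True
Comparisons: 2


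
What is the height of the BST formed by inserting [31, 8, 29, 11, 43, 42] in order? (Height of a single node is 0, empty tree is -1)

Insertion order: [31, 8, 29, 11, 43, 42]
Tree (level-order array): [31, 8, 43, None, 29, 42, None, 11]
Compute height bottom-up (empty subtree = -1):
  height(11) = 1 + max(-1, -1) = 0
  height(29) = 1 + max(0, -1) = 1
  height(8) = 1 + max(-1, 1) = 2
  height(42) = 1 + max(-1, -1) = 0
  height(43) = 1 + max(0, -1) = 1
  height(31) = 1 + max(2, 1) = 3
Height = 3


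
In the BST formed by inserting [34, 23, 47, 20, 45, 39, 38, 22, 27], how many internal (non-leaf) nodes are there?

Tree built from: [34, 23, 47, 20, 45, 39, 38, 22, 27]
Tree (level-order array): [34, 23, 47, 20, 27, 45, None, None, 22, None, None, 39, None, None, None, 38]
Rule: An internal node has at least one child.
Per-node child counts:
  node 34: 2 child(ren)
  node 23: 2 child(ren)
  node 20: 1 child(ren)
  node 22: 0 child(ren)
  node 27: 0 child(ren)
  node 47: 1 child(ren)
  node 45: 1 child(ren)
  node 39: 1 child(ren)
  node 38: 0 child(ren)
Matching nodes: [34, 23, 20, 47, 45, 39]
Count of internal (non-leaf) nodes: 6


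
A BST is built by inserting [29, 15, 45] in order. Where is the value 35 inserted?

Starting tree (level order): [29, 15, 45]
Insertion path: 29 -> 45
Result: insert 35 as left child of 45
Final tree (level order): [29, 15, 45, None, None, 35]


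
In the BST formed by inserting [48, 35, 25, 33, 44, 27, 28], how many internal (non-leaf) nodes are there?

Tree built from: [48, 35, 25, 33, 44, 27, 28]
Tree (level-order array): [48, 35, None, 25, 44, None, 33, None, None, 27, None, None, 28]
Rule: An internal node has at least one child.
Per-node child counts:
  node 48: 1 child(ren)
  node 35: 2 child(ren)
  node 25: 1 child(ren)
  node 33: 1 child(ren)
  node 27: 1 child(ren)
  node 28: 0 child(ren)
  node 44: 0 child(ren)
Matching nodes: [48, 35, 25, 33, 27]
Count of internal (non-leaf) nodes: 5


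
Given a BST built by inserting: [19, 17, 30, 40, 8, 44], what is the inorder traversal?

Tree insertion order: [19, 17, 30, 40, 8, 44]
Tree (level-order array): [19, 17, 30, 8, None, None, 40, None, None, None, 44]
Inorder traversal: [8, 17, 19, 30, 40, 44]


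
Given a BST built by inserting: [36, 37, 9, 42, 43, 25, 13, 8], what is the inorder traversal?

Tree insertion order: [36, 37, 9, 42, 43, 25, 13, 8]
Tree (level-order array): [36, 9, 37, 8, 25, None, 42, None, None, 13, None, None, 43]
Inorder traversal: [8, 9, 13, 25, 36, 37, 42, 43]


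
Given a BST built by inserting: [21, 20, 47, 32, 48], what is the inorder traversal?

Tree insertion order: [21, 20, 47, 32, 48]
Tree (level-order array): [21, 20, 47, None, None, 32, 48]
Inorder traversal: [20, 21, 32, 47, 48]


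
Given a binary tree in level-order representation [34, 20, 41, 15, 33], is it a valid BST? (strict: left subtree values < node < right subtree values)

Level-order array: [34, 20, 41, 15, 33]
Validate using subtree bounds (lo, hi): at each node, require lo < value < hi,
then recurse left with hi=value and right with lo=value.
Preorder trace (stopping at first violation):
  at node 34 with bounds (-inf, +inf): OK
  at node 20 with bounds (-inf, 34): OK
  at node 15 with bounds (-inf, 20): OK
  at node 33 with bounds (20, 34): OK
  at node 41 with bounds (34, +inf): OK
No violation found at any node.
Result: Valid BST


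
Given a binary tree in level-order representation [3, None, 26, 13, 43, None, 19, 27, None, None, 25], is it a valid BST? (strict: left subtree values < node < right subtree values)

Level-order array: [3, None, 26, 13, 43, None, 19, 27, None, None, 25]
Validate using subtree bounds (lo, hi): at each node, require lo < value < hi,
then recurse left with hi=value and right with lo=value.
Preorder trace (stopping at first violation):
  at node 3 with bounds (-inf, +inf): OK
  at node 26 with bounds (3, +inf): OK
  at node 13 with bounds (3, 26): OK
  at node 19 with bounds (13, 26): OK
  at node 25 with bounds (19, 26): OK
  at node 43 with bounds (26, +inf): OK
  at node 27 with bounds (26, 43): OK
No violation found at any node.
Result: Valid BST


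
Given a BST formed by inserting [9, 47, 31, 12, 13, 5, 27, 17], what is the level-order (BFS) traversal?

Tree insertion order: [9, 47, 31, 12, 13, 5, 27, 17]
Tree (level-order array): [9, 5, 47, None, None, 31, None, 12, None, None, 13, None, 27, 17]
BFS from the root, enqueuing left then right child of each popped node:
  queue [9] -> pop 9, enqueue [5, 47], visited so far: [9]
  queue [5, 47] -> pop 5, enqueue [none], visited so far: [9, 5]
  queue [47] -> pop 47, enqueue [31], visited so far: [9, 5, 47]
  queue [31] -> pop 31, enqueue [12], visited so far: [9, 5, 47, 31]
  queue [12] -> pop 12, enqueue [13], visited so far: [9, 5, 47, 31, 12]
  queue [13] -> pop 13, enqueue [27], visited so far: [9, 5, 47, 31, 12, 13]
  queue [27] -> pop 27, enqueue [17], visited so far: [9, 5, 47, 31, 12, 13, 27]
  queue [17] -> pop 17, enqueue [none], visited so far: [9, 5, 47, 31, 12, 13, 27, 17]
Result: [9, 5, 47, 31, 12, 13, 27, 17]


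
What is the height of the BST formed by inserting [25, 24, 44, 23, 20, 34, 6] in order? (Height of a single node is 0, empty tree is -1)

Insertion order: [25, 24, 44, 23, 20, 34, 6]
Tree (level-order array): [25, 24, 44, 23, None, 34, None, 20, None, None, None, 6]
Compute height bottom-up (empty subtree = -1):
  height(6) = 1 + max(-1, -1) = 0
  height(20) = 1 + max(0, -1) = 1
  height(23) = 1 + max(1, -1) = 2
  height(24) = 1 + max(2, -1) = 3
  height(34) = 1 + max(-1, -1) = 0
  height(44) = 1 + max(0, -1) = 1
  height(25) = 1 + max(3, 1) = 4
Height = 4


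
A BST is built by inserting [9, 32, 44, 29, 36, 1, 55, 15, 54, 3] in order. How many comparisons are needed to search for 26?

Search path for 26: 9 -> 32 -> 29 -> 15
Found: False
Comparisons: 4


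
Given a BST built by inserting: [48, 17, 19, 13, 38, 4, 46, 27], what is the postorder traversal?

Tree insertion order: [48, 17, 19, 13, 38, 4, 46, 27]
Tree (level-order array): [48, 17, None, 13, 19, 4, None, None, 38, None, None, 27, 46]
Postorder traversal: [4, 13, 27, 46, 38, 19, 17, 48]


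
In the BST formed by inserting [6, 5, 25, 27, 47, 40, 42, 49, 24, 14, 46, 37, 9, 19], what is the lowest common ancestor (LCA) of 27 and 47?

Tree insertion order: [6, 5, 25, 27, 47, 40, 42, 49, 24, 14, 46, 37, 9, 19]
Tree (level-order array): [6, 5, 25, None, None, 24, 27, 14, None, None, 47, 9, 19, 40, 49, None, None, None, None, 37, 42, None, None, None, None, None, 46]
In a BST, the LCA of p=27, q=47 is the first node v on the
root-to-leaf path with p <= v <= q (go left if both < v, right if both > v).
Walk from root:
  at 6: both 27 and 47 > 6, go right
  at 25: both 27 and 47 > 25, go right
  at 27: 27 <= 27 <= 47, this is the LCA
LCA = 27


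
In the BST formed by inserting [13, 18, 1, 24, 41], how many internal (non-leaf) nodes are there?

Tree built from: [13, 18, 1, 24, 41]
Tree (level-order array): [13, 1, 18, None, None, None, 24, None, 41]
Rule: An internal node has at least one child.
Per-node child counts:
  node 13: 2 child(ren)
  node 1: 0 child(ren)
  node 18: 1 child(ren)
  node 24: 1 child(ren)
  node 41: 0 child(ren)
Matching nodes: [13, 18, 24]
Count of internal (non-leaf) nodes: 3


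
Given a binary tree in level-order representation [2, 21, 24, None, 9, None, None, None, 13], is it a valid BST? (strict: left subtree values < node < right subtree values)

Level-order array: [2, 21, 24, None, 9, None, None, None, 13]
Validate using subtree bounds (lo, hi): at each node, require lo < value < hi,
then recurse left with hi=value and right with lo=value.
Preorder trace (stopping at first violation):
  at node 2 with bounds (-inf, +inf): OK
  at node 21 with bounds (-inf, 2): VIOLATION
Node 21 violates its bound: not (-inf < 21 < 2).
Result: Not a valid BST


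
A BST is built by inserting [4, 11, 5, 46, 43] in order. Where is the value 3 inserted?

Starting tree (level order): [4, None, 11, 5, 46, None, None, 43]
Insertion path: 4
Result: insert 3 as left child of 4
Final tree (level order): [4, 3, 11, None, None, 5, 46, None, None, 43]


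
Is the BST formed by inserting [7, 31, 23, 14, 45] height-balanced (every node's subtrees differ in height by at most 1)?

Tree (level-order array): [7, None, 31, 23, 45, 14]
Definition: a tree is height-balanced if, at every node, |h(left) - h(right)| <= 1 (empty subtree has height -1).
Bottom-up per-node check:
  node 14: h_left=-1, h_right=-1, diff=0 [OK], height=0
  node 23: h_left=0, h_right=-1, diff=1 [OK], height=1
  node 45: h_left=-1, h_right=-1, diff=0 [OK], height=0
  node 31: h_left=1, h_right=0, diff=1 [OK], height=2
  node 7: h_left=-1, h_right=2, diff=3 [FAIL (|-1-2|=3 > 1)], height=3
Node 7 violates the condition: |-1 - 2| = 3 > 1.
Result: Not balanced


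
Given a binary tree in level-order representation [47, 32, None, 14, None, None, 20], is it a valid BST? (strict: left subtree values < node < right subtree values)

Level-order array: [47, 32, None, 14, None, None, 20]
Validate using subtree bounds (lo, hi): at each node, require lo < value < hi,
then recurse left with hi=value and right with lo=value.
Preorder trace (stopping at first violation):
  at node 47 with bounds (-inf, +inf): OK
  at node 32 with bounds (-inf, 47): OK
  at node 14 with bounds (-inf, 32): OK
  at node 20 with bounds (14, 32): OK
No violation found at any node.
Result: Valid BST


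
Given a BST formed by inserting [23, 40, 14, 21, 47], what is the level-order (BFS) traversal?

Tree insertion order: [23, 40, 14, 21, 47]
Tree (level-order array): [23, 14, 40, None, 21, None, 47]
BFS from the root, enqueuing left then right child of each popped node:
  queue [23] -> pop 23, enqueue [14, 40], visited so far: [23]
  queue [14, 40] -> pop 14, enqueue [21], visited so far: [23, 14]
  queue [40, 21] -> pop 40, enqueue [47], visited so far: [23, 14, 40]
  queue [21, 47] -> pop 21, enqueue [none], visited so far: [23, 14, 40, 21]
  queue [47] -> pop 47, enqueue [none], visited so far: [23, 14, 40, 21, 47]
Result: [23, 14, 40, 21, 47]


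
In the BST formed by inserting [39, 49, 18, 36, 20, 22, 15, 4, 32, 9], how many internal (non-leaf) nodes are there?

Tree built from: [39, 49, 18, 36, 20, 22, 15, 4, 32, 9]
Tree (level-order array): [39, 18, 49, 15, 36, None, None, 4, None, 20, None, None, 9, None, 22, None, None, None, 32]
Rule: An internal node has at least one child.
Per-node child counts:
  node 39: 2 child(ren)
  node 18: 2 child(ren)
  node 15: 1 child(ren)
  node 4: 1 child(ren)
  node 9: 0 child(ren)
  node 36: 1 child(ren)
  node 20: 1 child(ren)
  node 22: 1 child(ren)
  node 32: 0 child(ren)
  node 49: 0 child(ren)
Matching nodes: [39, 18, 15, 4, 36, 20, 22]
Count of internal (non-leaf) nodes: 7


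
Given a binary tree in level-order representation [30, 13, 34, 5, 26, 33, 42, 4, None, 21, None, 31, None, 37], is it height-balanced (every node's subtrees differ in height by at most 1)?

Tree (level-order array): [30, 13, 34, 5, 26, 33, 42, 4, None, 21, None, 31, None, 37]
Definition: a tree is height-balanced if, at every node, |h(left) - h(right)| <= 1 (empty subtree has height -1).
Bottom-up per-node check:
  node 4: h_left=-1, h_right=-1, diff=0 [OK], height=0
  node 5: h_left=0, h_right=-1, diff=1 [OK], height=1
  node 21: h_left=-1, h_right=-1, diff=0 [OK], height=0
  node 26: h_left=0, h_right=-1, diff=1 [OK], height=1
  node 13: h_left=1, h_right=1, diff=0 [OK], height=2
  node 31: h_left=-1, h_right=-1, diff=0 [OK], height=0
  node 33: h_left=0, h_right=-1, diff=1 [OK], height=1
  node 37: h_left=-1, h_right=-1, diff=0 [OK], height=0
  node 42: h_left=0, h_right=-1, diff=1 [OK], height=1
  node 34: h_left=1, h_right=1, diff=0 [OK], height=2
  node 30: h_left=2, h_right=2, diff=0 [OK], height=3
All nodes satisfy the balance condition.
Result: Balanced


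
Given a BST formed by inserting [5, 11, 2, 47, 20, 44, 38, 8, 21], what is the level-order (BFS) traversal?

Tree insertion order: [5, 11, 2, 47, 20, 44, 38, 8, 21]
Tree (level-order array): [5, 2, 11, None, None, 8, 47, None, None, 20, None, None, 44, 38, None, 21]
BFS from the root, enqueuing left then right child of each popped node:
  queue [5] -> pop 5, enqueue [2, 11], visited so far: [5]
  queue [2, 11] -> pop 2, enqueue [none], visited so far: [5, 2]
  queue [11] -> pop 11, enqueue [8, 47], visited so far: [5, 2, 11]
  queue [8, 47] -> pop 8, enqueue [none], visited so far: [5, 2, 11, 8]
  queue [47] -> pop 47, enqueue [20], visited so far: [5, 2, 11, 8, 47]
  queue [20] -> pop 20, enqueue [44], visited so far: [5, 2, 11, 8, 47, 20]
  queue [44] -> pop 44, enqueue [38], visited so far: [5, 2, 11, 8, 47, 20, 44]
  queue [38] -> pop 38, enqueue [21], visited so far: [5, 2, 11, 8, 47, 20, 44, 38]
  queue [21] -> pop 21, enqueue [none], visited so far: [5, 2, 11, 8, 47, 20, 44, 38, 21]
Result: [5, 2, 11, 8, 47, 20, 44, 38, 21]


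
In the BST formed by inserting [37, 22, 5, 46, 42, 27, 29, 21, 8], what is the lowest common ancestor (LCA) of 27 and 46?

Tree insertion order: [37, 22, 5, 46, 42, 27, 29, 21, 8]
Tree (level-order array): [37, 22, 46, 5, 27, 42, None, None, 21, None, 29, None, None, 8]
In a BST, the LCA of p=27, q=46 is the first node v on the
root-to-leaf path with p <= v <= q (go left if both < v, right if both > v).
Walk from root:
  at 37: 27 <= 37 <= 46, this is the LCA
LCA = 37


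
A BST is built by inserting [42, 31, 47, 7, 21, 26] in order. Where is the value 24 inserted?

Starting tree (level order): [42, 31, 47, 7, None, None, None, None, 21, None, 26]
Insertion path: 42 -> 31 -> 7 -> 21 -> 26
Result: insert 24 as left child of 26
Final tree (level order): [42, 31, 47, 7, None, None, None, None, 21, None, 26, 24]


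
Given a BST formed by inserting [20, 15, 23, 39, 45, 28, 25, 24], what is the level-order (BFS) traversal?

Tree insertion order: [20, 15, 23, 39, 45, 28, 25, 24]
Tree (level-order array): [20, 15, 23, None, None, None, 39, 28, 45, 25, None, None, None, 24]
BFS from the root, enqueuing left then right child of each popped node:
  queue [20] -> pop 20, enqueue [15, 23], visited so far: [20]
  queue [15, 23] -> pop 15, enqueue [none], visited so far: [20, 15]
  queue [23] -> pop 23, enqueue [39], visited so far: [20, 15, 23]
  queue [39] -> pop 39, enqueue [28, 45], visited so far: [20, 15, 23, 39]
  queue [28, 45] -> pop 28, enqueue [25], visited so far: [20, 15, 23, 39, 28]
  queue [45, 25] -> pop 45, enqueue [none], visited so far: [20, 15, 23, 39, 28, 45]
  queue [25] -> pop 25, enqueue [24], visited so far: [20, 15, 23, 39, 28, 45, 25]
  queue [24] -> pop 24, enqueue [none], visited so far: [20, 15, 23, 39, 28, 45, 25, 24]
Result: [20, 15, 23, 39, 28, 45, 25, 24]


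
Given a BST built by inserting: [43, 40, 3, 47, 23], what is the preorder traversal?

Tree insertion order: [43, 40, 3, 47, 23]
Tree (level-order array): [43, 40, 47, 3, None, None, None, None, 23]
Preorder traversal: [43, 40, 3, 23, 47]


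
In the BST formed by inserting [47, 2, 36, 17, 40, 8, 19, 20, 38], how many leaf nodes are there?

Tree built from: [47, 2, 36, 17, 40, 8, 19, 20, 38]
Tree (level-order array): [47, 2, None, None, 36, 17, 40, 8, 19, 38, None, None, None, None, 20]
Rule: A leaf has 0 children.
Per-node child counts:
  node 47: 1 child(ren)
  node 2: 1 child(ren)
  node 36: 2 child(ren)
  node 17: 2 child(ren)
  node 8: 0 child(ren)
  node 19: 1 child(ren)
  node 20: 0 child(ren)
  node 40: 1 child(ren)
  node 38: 0 child(ren)
Matching nodes: [8, 20, 38]
Count of leaf nodes: 3


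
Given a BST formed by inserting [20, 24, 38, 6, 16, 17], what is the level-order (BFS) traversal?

Tree insertion order: [20, 24, 38, 6, 16, 17]
Tree (level-order array): [20, 6, 24, None, 16, None, 38, None, 17]
BFS from the root, enqueuing left then right child of each popped node:
  queue [20] -> pop 20, enqueue [6, 24], visited so far: [20]
  queue [6, 24] -> pop 6, enqueue [16], visited so far: [20, 6]
  queue [24, 16] -> pop 24, enqueue [38], visited so far: [20, 6, 24]
  queue [16, 38] -> pop 16, enqueue [17], visited so far: [20, 6, 24, 16]
  queue [38, 17] -> pop 38, enqueue [none], visited so far: [20, 6, 24, 16, 38]
  queue [17] -> pop 17, enqueue [none], visited so far: [20, 6, 24, 16, 38, 17]
Result: [20, 6, 24, 16, 38, 17]


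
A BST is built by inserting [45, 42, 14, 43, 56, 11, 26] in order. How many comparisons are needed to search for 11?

Search path for 11: 45 -> 42 -> 14 -> 11
Found: True
Comparisons: 4


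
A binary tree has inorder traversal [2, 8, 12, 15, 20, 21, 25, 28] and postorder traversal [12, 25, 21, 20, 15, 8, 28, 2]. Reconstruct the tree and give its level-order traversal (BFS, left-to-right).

Inorder:   [2, 8, 12, 15, 20, 21, 25, 28]
Postorder: [12, 25, 21, 20, 15, 8, 28, 2]
Algorithm: postorder visits root last, so walk postorder right-to-left;
each value is the root of the current inorder slice — split it at that
value, recurse on the right subtree first, then the left.
Recursive splits:
  root=2; inorder splits into left=[], right=[8, 12, 15, 20, 21, 25, 28]
  root=28; inorder splits into left=[8, 12, 15, 20, 21, 25], right=[]
  root=8; inorder splits into left=[], right=[12, 15, 20, 21, 25]
  root=15; inorder splits into left=[12], right=[20, 21, 25]
  root=20; inorder splits into left=[], right=[21, 25]
  root=21; inorder splits into left=[], right=[25]
  root=25; inorder splits into left=[], right=[]
  root=12; inorder splits into left=[], right=[]
Reconstructed level-order: [2, 28, 8, 15, 12, 20, 21, 25]


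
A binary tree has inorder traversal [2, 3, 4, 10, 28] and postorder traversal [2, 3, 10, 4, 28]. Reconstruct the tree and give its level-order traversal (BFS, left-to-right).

Inorder:   [2, 3, 4, 10, 28]
Postorder: [2, 3, 10, 4, 28]
Algorithm: postorder visits root last, so walk postorder right-to-left;
each value is the root of the current inorder slice — split it at that
value, recurse on the right subtree first, then the left.
Recursive splits:
  root=28; inorder splits into left=[2, 3, 4, 10], right=[]
  root=4; inorder splits into left=[2, 3], right=[10]
  root=10; inorder splits into left=[], right=[]
  root=3; inorder splits into left=[2], right=[]
  root=2; inorder splits into left=[], right=[]
Reconstructed level-order: [28, 4, 3, 10, 2]


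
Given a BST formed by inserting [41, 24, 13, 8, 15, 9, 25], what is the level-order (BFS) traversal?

Tree insertion order: [41, 24, 13, 8, 15, 9, 25]
Tree (level-order array): [41, 24, None, 13, 25, 8, 15, None, None, None, 9]
BFS from the root, enqueuing left then right child of each popped node:
  queue [41] -> pop 41, enqueue [24], visited so far: [41]
  queue [24] -> pop 24, enqueue [13, 25], visited so far: [41, 24]
  queue [13, 25] -> pop 13, enqueue [8, 15], visited so far: [41, 24, 13]
  queue [25, 8, 15] -> pop 25, enqueue [none], visited so far: [41, 24, 13, 25]
  queue [8, 15] -> pop 8, enqueue [9], visited so far: [41, 24, 13, 25, 8]
  queue [15, 9] -> pop 15, enqueue [none], visited so far: [41, 24, 13, 25, 8, 15]
  queue [9] -> pop 9, enqueue [none], visited so far: [41, 24, 13, 25, 8, 15, 9]
Result: [41, 24, 13, 25, 8, 15, 9]


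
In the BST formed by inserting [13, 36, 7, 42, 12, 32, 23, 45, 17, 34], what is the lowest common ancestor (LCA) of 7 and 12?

Tree insertion order: [13, 36, 7, 42, 12, 32, 23, 45, 17, 34]
Tree (level-order array): [13, 7, 36, None, 12, 32, 42, None, None, 23, 34, None, 45, 17]
In a BST, the LCA of p=7, q=12 is the first node v on the
root-to-leaf path with p <= v <= q (go left if both < v, right if both > v).
Walk from root:
  at 13: both 7 and 12 < 13, go left
  at 7: 7 <= 7 <= 12, this is the LCA
LCA = 7


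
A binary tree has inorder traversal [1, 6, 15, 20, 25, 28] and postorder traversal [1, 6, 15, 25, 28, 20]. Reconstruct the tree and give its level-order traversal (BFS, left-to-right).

Inorder:   [1, 6, 15, 20, 25, 28]
Postorder: [1, 6, 15, 25, 28, 20]
Algorithm: postorder visits root last, so walk postorder right-to-left;
each value is the root of the current inorder slice — split it at that
value, recurse on the right subtree first, then the left.
Recursive splits:
  root=20; inorder splits into left=[1, 6, 15], right=[25, 28]
  root=28; inorder splits into left=[25], right=[]
  root=25; inorder splits into left=[], right=[]
  root=15; inorder splits into left=[1, 6], right=[]
  root=6; inorder splits into left=[1], right=[]
  root=1; inorder splits into left=[], right=[]
Reconstructed level-order: [20, 15, 28, 6, 25, 1]


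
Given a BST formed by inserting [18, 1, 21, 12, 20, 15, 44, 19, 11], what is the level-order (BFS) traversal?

Tree insertion order: [18, 1, 21, 12, 20, 15, 44, 19, 11]
Tree (level-order array): [18, 1, 21, None, 12, 20, 44, 11, 15, 19]
BFS from the root, enqueuing left then right child of each popped node:
  queue [18] -> pop 18, enqueue [1, 21], visited so far: [18]
  queue [1, 21] -> pop 1, enqueue [12], visited so far: [18, 1]
  queue [21, 12] -> pop 21, enqueue [20, 44], visited so far: [18, 1, 21]
  queue [12, 20, 44] -> pop 12, enqueue [11, 15], visited so far: [18, 1, 21, 12]
  queue [20, 44, 11, 15] -> pop 20, enqueue [19], visited so far: [18, 1, 21, 12, 20]
  queue [44, 11, 15, 19] -> pop 44, enqueue [none], visited so far: [18, 1, 21, 12, 20, 44]
  queue [11, 15, 19] -> pop 11, enqueue [none], visited so far: [18, 1, 21, 12, 20, 44, 11]
  queue [15, 19] -> pop 15, enqueue [none], visited so far: [18, 1, 21, 12, 20, 44, 11, 15]
  queue [19] -> pop 19, enqueue [none], visited so far: [18, 1, 21, 12, 20, 44, 11, 15, 19]
Result: [18, 1, 21, 12, 20, 44, 11, 15, 19]
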